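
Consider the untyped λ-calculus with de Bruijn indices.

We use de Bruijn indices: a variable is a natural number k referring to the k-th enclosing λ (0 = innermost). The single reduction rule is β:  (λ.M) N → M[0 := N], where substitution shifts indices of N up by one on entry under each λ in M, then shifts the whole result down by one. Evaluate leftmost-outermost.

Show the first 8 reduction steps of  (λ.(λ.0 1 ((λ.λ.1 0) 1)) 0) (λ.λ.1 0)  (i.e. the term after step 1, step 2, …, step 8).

  start: (λ.(λ.0 1 ((λ.λ.1 0) 1)) 0) (λ.λ.1 0)
  →1  (λ.0 (λ.λ.1 0) ((λ.λ.1 0) (λ.λ.1 0))) (λ.λ.1 0)
  →2  (λ.λ.1 0) (λ.λ.1 0) ((λ.λ.1 0) (λ.λ.1 0))
  →3  (λ.(λ.λ.1 0) 0) ((λ.λ.1 0) (λ.λ.1 0))
  →4  (λ.λ.1 0) ((λ.λ.1 0) (λ.λ.1 0))
  →5  λ.(λ.λ.1 0) (λ.λ.1 0) 0
  →6  λ.(λ.(λ.λ.1 0) 0) 0
  →7  λ.(λ.λ.1 0) 0
  →8  λ.λ.1 0

Answer: after 8 steps: λ.λ.1 0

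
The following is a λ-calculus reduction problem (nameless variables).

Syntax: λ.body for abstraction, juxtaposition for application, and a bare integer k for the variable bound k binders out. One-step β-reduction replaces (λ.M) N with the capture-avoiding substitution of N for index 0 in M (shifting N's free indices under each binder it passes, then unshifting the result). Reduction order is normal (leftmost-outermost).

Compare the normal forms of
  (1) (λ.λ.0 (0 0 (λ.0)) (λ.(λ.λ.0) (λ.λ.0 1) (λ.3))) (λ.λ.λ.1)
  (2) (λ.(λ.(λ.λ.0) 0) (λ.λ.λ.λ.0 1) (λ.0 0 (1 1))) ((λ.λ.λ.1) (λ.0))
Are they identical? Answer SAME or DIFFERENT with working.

Term A:
  start: (λ.λ.0 (0 0 (λ.0)) (λ.(λ.λ.0) (λ.λ.0 1) (λ.3))) (λ.λ.λ.1)
  [1] λ.0 (0 0 (λ.0)) (λ.(λ.λ.0) (λ.λ.0 1) (λ.λ.λ.λ.1))
  [2] λ.0 (0 0 (λ.0)) (λ.(λ.0) (λ.λ.λ.λ.1))
  [3] λ.0 (0 0 (λ.0)) (λ.λ.λ.λ.λ.1)

Term B:
  start: (λ.(λ.(λ.λ.0) 0) (λ.λ.λ.λ.0 1) (λ.0 0 (1 1))) ((λ.λ.λ.1) (λ.0))
  [1] (λ.(λ.λ.0) 0) (λ.λ.λ.λ.0 1) (λ.0 0 ((λ.λ.λ.1) (λ.0) ((λ.λ.λ.1) (λ.0))))
  [2] (λ.λ.0) (λ.λ.λ.λ.0 1) (λ.0 0 ((λ.λ.λ.1) (λ.0) ((λ.λ.λ.1) (λ.0))))
  [3] (λ.0) (λ.0 0 ((λ.λ.λ.1) (λ.0) ((λ.λ.λ.1) (λ.0))))
  [4] λ.0 0 ((λ.λ.λ.1) (λ.0) ((λ.λ.λ.1) (λ.0)))
  [5] λ.0 0 ((λ.λ.1) ((λ.λ.λ.1) (λ.0)))
  [6] λ.0 0 (λ.(λ.λ.λ.1) (λ.0))
  [7] λ.0 0 (λ.λ.λ.1)

Answer: DIFFERENT — A ⇓ λ.0 (0 0 (λ.0)) (λ.λ.λ.λ.λ.1), B ⇓ λ.0 0 (λ.λ.λ.1)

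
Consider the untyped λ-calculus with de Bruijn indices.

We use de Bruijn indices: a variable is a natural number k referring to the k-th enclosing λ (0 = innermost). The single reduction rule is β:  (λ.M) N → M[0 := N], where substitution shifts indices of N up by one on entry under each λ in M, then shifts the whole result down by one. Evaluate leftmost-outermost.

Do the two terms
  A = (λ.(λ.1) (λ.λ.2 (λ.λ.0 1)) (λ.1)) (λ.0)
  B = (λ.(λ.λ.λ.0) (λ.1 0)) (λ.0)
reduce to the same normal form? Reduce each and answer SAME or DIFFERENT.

Term A:
  start: (λ.(λ.1) (λ.λ.2 (λ.λ.0 1)) (λ.1)) (λ.0)
  [1] (λ.λ.0) (λ.λ.(λ.0) (λ.λ.0 1)) (λ.λ.0)
  [2] (λ.0) (λ.λ.0)
  [3] λ.λ.0

Term B:
  start: (λ.(λ.λ.λ.0) (λ.1 0)) (λ.0)
  [1] (λ.λ.λ.0) (λ.(λ.0) 0)
  [2] λ.λ.0

Answer: SAME — A ⇓ λ.λ.0, B ⇓ λ.λ.0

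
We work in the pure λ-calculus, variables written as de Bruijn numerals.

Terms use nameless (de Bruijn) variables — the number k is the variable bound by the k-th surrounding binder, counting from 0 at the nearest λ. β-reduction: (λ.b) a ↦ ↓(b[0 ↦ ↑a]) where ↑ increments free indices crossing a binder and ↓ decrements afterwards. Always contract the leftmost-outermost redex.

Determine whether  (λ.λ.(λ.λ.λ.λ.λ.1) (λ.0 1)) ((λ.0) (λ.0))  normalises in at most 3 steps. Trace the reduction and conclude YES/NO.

Answer: YES — reaches normal form λ.λ.λ.λ.λ.1 in 2 ≤ 3 steps

Reduction:
  start: (λ.λ.(λ.λ.λ.λ.λ.1) (λ.0 1)) ((λ.0) (λ.0))
  [1] λ.(λ.λ.λ.λ.λ.1) (λ.0 1)
  [2] λ.λ.λ.λ.λ.1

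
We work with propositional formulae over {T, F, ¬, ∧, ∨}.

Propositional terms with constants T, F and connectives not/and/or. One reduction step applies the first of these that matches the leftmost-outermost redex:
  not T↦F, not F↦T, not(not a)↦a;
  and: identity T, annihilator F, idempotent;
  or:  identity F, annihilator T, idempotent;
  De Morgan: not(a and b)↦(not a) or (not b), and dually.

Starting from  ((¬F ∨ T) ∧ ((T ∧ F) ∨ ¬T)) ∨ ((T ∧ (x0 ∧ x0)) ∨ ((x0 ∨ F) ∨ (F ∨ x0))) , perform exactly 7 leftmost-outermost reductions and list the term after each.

  start: ((¬F ∨ T) ∧ ((T ∧ F) ∨ ¬T)) ∨ ((T ∧ (x0 ∧ x0)) ∨ ((x0 ∨ F) ∨ (F ∨ x0)))
  step 1: (T ∧ ((T ∧ F) ∨ ¬T)) ∨ ((T ∧ (x0 ∧ x0)) ∨ ((x0 ∨ F) ∨ (F ∨ x0)))
  step 2: ((T ∧ F) ∨ ¬T) ∨ ((T ∧ (x0 ∧ x0)) ∨ ((x0 ∨ F) ∨ (F ∨ x0)))
  step 3: (F ∨ ¬T) ∨ ((T ∧ (x0 ∧ x0)) ∨ ((x0 ∨ F) ∨ (F ∨ x0)))
  step 4: ¬T ∨ ((T ∧ (x0 ∧ x0)) ∨ ((x0 ∨ F) ∨ (F ∨ x0)))
  step 5: F ∨ ((T ∧ (x0 ∧ x0)) ∨ ((x0 ∨ F) ∨ (F ∨ x0)))
  step 6: (T ∧ (x0 ∧ x0)) ∨ ((x0 ∨ F) ∨ (F ∨ x0))
  step 7: (x0 ∧ x0) ∨ ((x0 ∨ F) ∨ (F ∨ x0))

Answer: after 7 steps: (x0 ∧ x0) ∨ ((x0 ∨ F) ∨ (F ∨ x0))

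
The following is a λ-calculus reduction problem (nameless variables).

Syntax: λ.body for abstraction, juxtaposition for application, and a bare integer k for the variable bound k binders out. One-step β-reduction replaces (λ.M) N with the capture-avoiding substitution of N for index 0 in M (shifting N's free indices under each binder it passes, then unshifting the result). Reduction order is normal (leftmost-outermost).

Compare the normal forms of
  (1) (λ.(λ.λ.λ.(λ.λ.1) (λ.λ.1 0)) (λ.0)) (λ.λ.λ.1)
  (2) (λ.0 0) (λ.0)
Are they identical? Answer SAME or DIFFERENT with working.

Term A:
  start: (λ.(λ.λ.λ.(λ.λ.1) (λ.λ.1 0)) (λ.0)) (λ.λ.λ.1)
  →1  (λ.λ.λ.(λ.λ.1) (λ.λ.1 0)) (λ.0)
  →2  λ.λ.(λ.λ.1) (λ.λ.1 0)
  →3  λ.λ.λ.λ.λ.1 0

Term B:
  start: (λ.0 0) (λ.0)
  →1  (λ.0) (λ.0)
  →2  λ.0

Answer: DIFFERENT — A ⇓ λ.λ.λ.λ.λ.1 0, B ⇓ λ.0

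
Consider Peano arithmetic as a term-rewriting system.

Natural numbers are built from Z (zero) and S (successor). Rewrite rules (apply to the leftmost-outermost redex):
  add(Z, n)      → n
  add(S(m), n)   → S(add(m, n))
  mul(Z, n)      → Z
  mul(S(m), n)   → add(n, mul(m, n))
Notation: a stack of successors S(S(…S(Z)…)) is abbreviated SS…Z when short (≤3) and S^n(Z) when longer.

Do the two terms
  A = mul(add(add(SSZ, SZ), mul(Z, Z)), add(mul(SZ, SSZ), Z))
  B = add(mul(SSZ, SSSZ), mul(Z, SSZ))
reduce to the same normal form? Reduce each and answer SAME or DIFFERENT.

Term A:
  start: mul(add(add(SSZ, SZ), mul(Z, Z)), add(mul(SZ, SSZ), Z))
  →1  mul(add(S(add(SZ, SZ)), mul(Z, Z)), add(mul(SZ, SSZ), Z))
  →2  mul(S(add(add(SZ, SZ), mul(Z, Z))), add(mul(SZ, SSZ), Z))
  →3  add(add(mul(SZ, SSZ), Z), mul(add(add(SZ, SZ), mul(Z, Z)), add(mul(SZ, SSZ), Z)))
  →4  add(add(add(SSZ, mul(Z, SSZ)), Z), mul(add(add(SZ, SZ), mul(Z, Z)), add(mul(SZ, SSZ), Z)))
  →5  add(add(S(add(SZ, mul(Z, SSZ))), Z), mul(add(add(SZ, SZ), mul(Z, Z)), add(mul(SZ, SSZ), Z)))
  →6  add(S(add(add(SZ, mul(Z, SSZ)), Z)), mul(add(add(SZ, SZ), mul(Z, Z)), add(mul(SZ, SSZ), Z)))
  →7  S(add(add(add(SZ, mul(Z, SSZ)), Z), mul(add(add(SZ, SZ), mul(Z, Z)), add(mul(SZ, SSZ), Z))))
  →8  S(add(add(S(add(Z, mul(Z, SSZ))), Z), mul(add(add(SZ, SZ), mul(Z, Z)), add(mul(SZ, SSZ), Z))))
  →9  S(add(S(add(add(Z, mul(Z, SSZ)), Z)), mul(add(add(SZ, SZ), mul(Z, Z)), add(mul(SZ, SSZ), Z))))
  →10  S(S(add(add(add(Z, mul(Z, SSZ)), Z), mul(add(add(SZ, SZ), mul(Z, Z)), add(mul(SZ, SSZ), Z)))))
  →11  S(S(add(add(mul(Z, SSZ), Z), mul(add(add(SZ, SZ), mul(Z, Z)), add(mul(SZ, SSZ), Z)))))
  →12  S(S(add(add(Z, Z), mul(add(add(SZ, SZ), mul(Z, Z)), add(mul(SZ, SSZ), Z)))))
  →13  S(S(add(Z, mul(add(add(SZ, SZ), mul(Z, Z)), add(mul(SZ, SSZ), Z)))))
  →14  S(S(mul(add(add(SZ, SZ), mul(Z, Z)), add(mul(SZ, SSZ), Z))))
  →15  S(S(mul(add(S(add(Z, SZ)), mul(Z, Z)), add(mul(SZ, SSZ), Z))))
  →16  S(S(mul(S(add(add(Z, SZ), mul(Z, Z))), add(mul(SZ, SSZ), Z))))
  →17  S(S(add(add(mul(SZ, SSZ), Z), mul(add(add(Z, SZ), mul(Z, Z)), add(mul(SZ, SSZ), Z)))))
  →18  S(S(add(add(add(SSZ, mul(Z, SSZ)), Z), mul(add(add(Z, SZ), mul(Z, Z)), add(mul(SZ, SSZ), Z)))))
  →19  S(S(add(add(S(add(SZ, mul(Z, SSZ))), Z), mul(add(add(Z, SZ), mul(Z, Z)), add(mul(SZ, SSZ), Z)))))
  →20  S(S(add(S(add(add(SZ, mul(Z, SSZ)), Z)), mul(add(add(Z, SZ), mul(Z, Z)), add(mul(SZ, SSZ), Z)))))
  →21  S(S(S(add(add(add(SZ, mul(Z, SSZ)), Z), mul(add(add(Z, SZ), mul(Z, Z)), add(mul(SZ, SSZ), Z))))))
  →22  S(S(S(add(add(S(add(Z, mul(Z, SSZ))), Z), mul(add(add(Z, SZ), mul(Z, Z)), add(mul(SZ, SSZ), Z))))))
  →23  S(S(S(add(S(add(add(Z, mul(Z, SSZ)), Z)), mul(add(add(Z, SZ), mul(Z, Z)), add(mul(SZ, SSZ), Z))))))
  →24  S(S(S(S(add(add(add(Z, mul(Z, SSZ)), Z), mul(add(add(Z, SZ), mul(Z, Z)), add(mul(SZ, SSZ), Z)))))))
  →25  S(S(S(S(add(add(mul(Z, SSZ), Z), mul(add(add(Z, SZ), mul(Z, Z)), add(mul(SZ, SSZ), Z)))))))
  →26  S(S(S(S(add(add(Z, Z), mul(add(add(Z, SZ), mul(Z, Z)), add(mul(SZ, SSZ), Z)))))))
  →27  S(S(S(S(add(Z, mul(add(add(Z, SZ), mul(Z, Z)), add(mul(SZ, SSZ), Z)))))))
  →28  S(S(S(S(mul(add(add(Z, SZ), mul(Z, Z)), add(mul(SZ, SSZ), Z))))))
  →29  S(S(S(S(mul(add(SZ, mul(Z, Z)), add(mul(SZ, SSZ), Z))))))
  →30  S(S(S(S(mul(S(add(Z, mul(Z, Z))), add(mul(SZ, SSZ), Z))))))
  →31  S(S(S(S(add(add(mul(SZ, SSZ), Z), mul(add(Z, mul(Z, Z)), add(mul(SZ, SSZ), Z)))))))
  →32  S(S(S(S(add(add(add(SSZ, mul(Z, SSZ)), Z), mul(add(Z, mul(Z, Z)), add(mul(SZ, SSZ), Z)))))))
  →33  S(S(S(S(add(add(S(add(SZ, mul(Z, SSZ))), Z), mul(add(Z, mul(Z, Z)), add(mul(SZ, SSZ), Z)))))))
  →34  S(S(S(S(add(S(add(add(SZ, mul(Z, SSZ)), Z)), mul(add(Z, mul(Z, Z)), add(mul(SZ, SSZ), Z)))))))
  →35  S(S(S(S(S(add(add(add(SZ, mul(Z, SSZ)), Z), mul(add(Z, mul(Z, Z)), add(mul(SZ, SSZ), Z))))))))
  →36  S(S(S(S(S(add(add(S(add(Z, mul(Z, SSZ))), Z), mul(add(Z, mul(Z, Z)), add(mul(SZ, SSZ), Z))))))))
  →37  S(S(S(S(S(add(S(add(add(Z, mul(Z, SSZ)), Z)), mul(add(Z, mul(Z, Z)), add(mul(SZ, SSZ), Z))))))))
  →38  S(S(S(S(S(S(add(add(add(Z, mul(Z, SSZ)), Z), mul(add(Z, mul(Z, Z)), add(mul(SZ, SSZ), Z)))))))))
  →39  S(S(S(S(S(S(add(add(mul(Z, SSZ), Z), mul(add(Z, mul(Z, Z)), add(mul(SZ, SSZ), Z)))))))))
  →40  S(S(S(S(S(S(add(add(Z, Z), mul(add(Z, mul(Z, Z)), add(mul(SZ, SSZ), Z)))))))))
  →41  S(S(S(S(S(S(add(Z, mul(add(Z, mul(Z, Z)), add(mul(SZ, SSZ), Z)))))))))
  →42  S(S(S(S(S(S(mul(add(Z, mul(Z, Z)), add(mul(SZ, SSZ), Z))))))))
  →43  S(S(S(S(S(S(mul(mul(Z, Z), add(mul(SZ, SSZ), Z))))))))
  →44  S(S(S(S(S(S(mul(Z, add(mul(SZ, SSZ), Z))))))))
  →45  S^6(Z)

Term B:
  start: add(mul(SSZ, SSSZ), mul(Z, SSZ))
  →1  add(add(SSSZ, mul(SZ, SSSZ)), mul(Z, SSZ))
  →2  add(S(add(SSZ, mul(SZ, SSSZ))), mul(Z, SSZ))
  →3  S(add(add(SSZ, mul(SZ, SSSZ)), mul(Z, SSZ)))
  →4  S(add(S(add(SZ, mul(SZ, SSSZ))), mul(Z, SSZ)))
  →5  S(S(add(add(SZ, mul(SZ, SSSZ)), mul(Z, SSZ))))
  →6  S(S(add(S(add(Z, mul(SZ, SSSZ))), mul(Z, SSZ))))
  →7  S(S(S(add(add(Z, mul(SZ, SSSZ)), mul(Z, SSZ)))))
  →8  S(S(S(add(mul(SZ, SSSZ), mul(Z, SSZ)))))
  →9  S(S(S(add(add(SSSZ, mul(Z, SSSZ)), mul(Z, SSZ)))))
  →10  S(S(S(add(S(add(SSZ, mul(Z, SSSZ))), mul(Z, SSZ)))))
  →11  S(S(S(S(add(add(SSZ, mul(Z, SSSZ)), mul(Z, SSZ))))))
  →12  S(S(S(S(add(S(add(SZ, mul(Z, SSSZ))), mul(Z, SSZ))))))
  →13  S(S(S(S(S(add(add(SZ, mul(Z, SSSZ)), mul(Z, SSZ)))))))
  →14  S(S(S(S(S(add(S(add(Z, mul(Z, SSSZ))), mul(Z, SSZ)))))))
  →15  S(S(S(S(S(S(add(add(Z, mul(Z, SSSZ)), mul(Z, SSZ))))))))
  →16  S(S(S(S(S(S(add(mul(Z, SSSZ), mul(Z, SSZ))))))))
  →17  S(S(S(S(S(S(add(Z, mul(Z, SSZ))))))))
  →18  S(S(S(S(S(S(mul(Z, SSZ)))))))
  →19  S^6(Z)

Answer: SAME — A ⇓ S^6(Z), B ⇓ S^6(Z)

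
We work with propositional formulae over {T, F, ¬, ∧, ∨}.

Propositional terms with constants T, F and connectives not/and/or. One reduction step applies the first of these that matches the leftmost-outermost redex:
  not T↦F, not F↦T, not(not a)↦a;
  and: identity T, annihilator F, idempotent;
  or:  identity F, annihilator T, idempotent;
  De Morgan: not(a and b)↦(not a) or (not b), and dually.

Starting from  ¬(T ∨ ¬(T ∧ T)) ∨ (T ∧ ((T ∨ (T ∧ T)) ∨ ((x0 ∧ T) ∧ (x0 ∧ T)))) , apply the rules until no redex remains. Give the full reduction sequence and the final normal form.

  start: ¬(T ∨ ¬(T ∧ T)) ∨ (T ∧ ((T ∨ (T ∧ T)) ∨ ((x0 ∧ T) ∧ (x0 ∧ T))))
  [1] (¬T ∧ ¬¬(T ∧ T)) ∨ (T ∧ ((T ∨ (T ∧ T)) ∨ ((x0 ∧ T) ∧ (x0 ∧ T))))
  [2] (F ∧ ¬¬(T ∧ T)) ∨ (T ∧ ((T ∨ (T ∧ T)) ∨ ((x0 ∧ T) ∧ (x0 ∧ T))))
  [3] F ∨ (T ∧ ((T ∨ (T ∧ T)) ∨ ((x0 ∧ T) ∧ (x0 ∧ T))))
  [4] T ∧ ((T ∨ (T ∧ T)) ∨ ((x0 ∧ T) ∧ (x0 ∧ T)))
  [5] (T ∨ (T ∧ T)) ∨ ((x0 ∧ T) ∧ (x0 ∧ T))
  [6] T ∨ ((x0 ∧ T) ∧ (x0 ∧ T))
  [7] T

Answer: normal form = T  (in 7 steps)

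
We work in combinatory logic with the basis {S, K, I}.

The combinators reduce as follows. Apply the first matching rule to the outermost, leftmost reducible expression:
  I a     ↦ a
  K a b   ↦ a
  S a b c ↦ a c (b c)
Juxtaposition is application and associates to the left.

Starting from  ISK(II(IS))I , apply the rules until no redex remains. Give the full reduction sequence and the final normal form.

Answer: normal form = I  (in 3 steps)

Derivation:
  start: ISK(II(IS))I
  →1  SK(II(IS))I
  →2  KI(II(IS)I)
  →3  I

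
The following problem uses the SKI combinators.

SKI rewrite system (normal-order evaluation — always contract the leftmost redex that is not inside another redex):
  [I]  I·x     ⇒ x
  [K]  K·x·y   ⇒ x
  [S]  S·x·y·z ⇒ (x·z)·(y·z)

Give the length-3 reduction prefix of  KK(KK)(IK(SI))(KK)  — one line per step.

  start: KK(KK)(IK(SI))(KK)
  →1  K(IK(SI))(KK)
  →2  IK(SI)
  →3  K(SI)

Answer: after 3 steps: K(SI)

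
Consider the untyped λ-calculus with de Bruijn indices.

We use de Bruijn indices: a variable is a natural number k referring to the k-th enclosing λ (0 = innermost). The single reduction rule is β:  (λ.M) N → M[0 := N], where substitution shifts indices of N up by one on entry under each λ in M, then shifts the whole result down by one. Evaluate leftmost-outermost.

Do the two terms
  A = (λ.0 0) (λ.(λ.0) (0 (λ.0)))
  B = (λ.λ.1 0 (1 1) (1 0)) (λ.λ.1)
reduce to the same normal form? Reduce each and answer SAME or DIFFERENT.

Term A:
  start: (λ.0 0) (λ.(λ.0) (0 (λ.0)))
  step 1: (λ.(λ.0) (0 (λ.0))) (λ.(λ.0) (0 (λ.0)))
  step 2: (λ.0) ((λ.(λ.0) (0 (λ.0))) (λ.0))
  step 3: (λ.(λ.0) (0 (λ.0))) (λ.0)
  step 4: (λ.0) ((λ.0) (λ.0))
  step 5: (λ.0) (λ.0)
  step 6: λ.0

Term B:
  start: (λ.λ.1 0 (1 1) (1 0)) (λ.λ.1)
  step 1: λ.(λ.λ.1) 0 ((λ.λ.1) (λ.λ.1)) ((λ.λ.1) 0)
  step 2: λ.(λ.1) ((λ.λ.1) (λ.λ.1)) ((λ.λ.1) 0)
  step 3: λ.0 ((λ.λ.1) 0)
  step 4: λ.0 (λ.1)

Answer: DIFFERENT — A ⇓ λ.0, B ⇓ λ.0 (λ.1)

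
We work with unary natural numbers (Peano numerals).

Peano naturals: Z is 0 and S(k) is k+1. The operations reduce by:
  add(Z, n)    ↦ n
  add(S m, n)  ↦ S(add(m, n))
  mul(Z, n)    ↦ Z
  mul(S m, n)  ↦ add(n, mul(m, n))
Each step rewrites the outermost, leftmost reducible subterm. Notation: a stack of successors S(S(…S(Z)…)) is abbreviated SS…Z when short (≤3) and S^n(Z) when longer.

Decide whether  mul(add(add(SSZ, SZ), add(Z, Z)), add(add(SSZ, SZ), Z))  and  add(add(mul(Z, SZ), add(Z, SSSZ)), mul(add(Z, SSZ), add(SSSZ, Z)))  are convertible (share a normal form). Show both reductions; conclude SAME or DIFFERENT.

Answer: SAME — A ⇓ S^9(Z), B ⇓ S^9(Z)

Working:
Term A:
  start: mul(add(add(SSZ, SZ), add(Z, Z)), add(add(SSZ, SZ), Z))
  →1  mul(add(S(add(SZ, SZ)), add(Z, Z)), add(add(SSZ, SZ), Z))
  →2  mul(S(add(add(SZ, SZ), add(Z, Z))), add(add(SSZ, SZ), Z))
  →3  add(add(add(SSZ, SZ), Z), mul(add(add(SZ, SZ), add(Z, Z)), add(add(SSZ, SZ), Z)))
  →4  add(add(S(add(SZ, SZ)), Z), mul(add(add(SZ, SZ), add(Z, Z)), add(add(SSZ, SZ), Z)))
  →5  add(S(add(add(SZ, SZ), Z)), mul(add(add(SZ, SZ), add(Z, Z)), add(add(SSZ, SZ), Z)))
  →6  S(add(add(add(SZ, SZ), Z), mul(add(add(SZ, SZ), add(Z, Z)), add(add(SSZ, SZ), Z))))
  →7  S(add(add(S(add(Z, SZ)), Z), mul(add(add(SZ, SZ), add(Z, Z)), add(add(SSZ, SZ), Z))))
  →8  S(add(S(add(add(Z, SZ), Z)), mul(add(add(SZ, SZ), add(Z, Z)), add(add(SSZ, SZ), Z))))
  →9  S(S(add(add(add(Z, SZ), Z), mul(add(add(SZ, SZ), add(Z, Z)), add(add(SSZ, SZ), Z)))))
  →10  S(S(add(add(SZ, Z), mul(add(add(SZ, SZ), add(Z, Z)), add(add(SSZ, SZ), Z)))))
  →11  S(S(add(S(add(Z, Z)), mul(add(add(SZ, SZ), add(Z, Z)), add(add(SSZ, SZ), Z)))))
  →12  S(S(S(add(add(Z, Z), mul(add(add(SZ, SZ), add(Z, Z)), add(add(SSZ, SZ), Z))))))
  →13  S(S(S(add(Z, mul(add(add(SZ, SZ), add(Z, Z)), add(add(SSZ, SZ), Z))))))
  →14  S(S(S(mul(add(add(SZ, SZ), add(Z, Z)), add(add(SSZ, SZ), Z)))))
  →15  S(S(S(mul(add(S(add(Z, SZ)), add(Z, Z)), add(add(SSZ, SZ), Z)))))
  →16  S(S(S(mul(S(add(add(Z, SZ), add(Z, Z))), add(add(SSZ, SZ), Z)))))
  →17  S(S(S(add(add(add(SSZ, SZ), Z), mul(add(add(Z, SZ), add(Z, Z)), add(add(SSZ, SZ), Z))))))
  →18  S(S(S(add(add(S(add(SZ, SZ)), Z), mul(add(add(Z, SZ), add(Z, Z)), add(add(SSZ, SZ), Z))))))
  →19  S(S(S(add(S(add(add(SZ, SZ), Z)), mul(add(add(Z, SZ), add(Z, Z)), add(add(SSZ, SZ), Z))))))
  →20  S(S(S(S(add(add(add(SZ, SZ), Z), mul(add(add(Z, SZ), add(Z, Z)), add(add(SSZ, SZ), Z)))))))
  →21  S(S(S(S(add(add(S(add(Z, SZ)), Z), mul(add(add(Z, SZ), add(Z, Z)), add(add(SSZ, SZ), Z)))))))
  →22  S(S(S(S(add(S(add(add(Z, SZ), Z)), mul(add(add(Z, SZ), add(Z, Z)), add(add(SSZ, SZ), Z)))))))
  →23  S(S(S(S(S(add(add(add(Z, SZ), Z), mul(add(add(Z, SZ), add(Z, Z)), add(add(SSZ, SZ), Z))))))))
  →24  S(S(S(S(S(add(add(SZ, Z), mul(add(add(Z, SZ), add(Z, Z)), add(add(SSZ, SZ), Z))))))))
  →25  S(S(S(S(S(add(S(add(Z, Z)), mul(add(add(Z, SZ), add(Z, Z)), add(add(SSZ, SZ), Z))))))))
  →26  S(S(S(S(S(S(add(add(Z, Z), mul(add(add(Z, SZ), add(Z, Z)), add(add(SSZ, SZ), Z)))))))))
  →27  S(S(S(S(S(S(add(Z, mul(add(add(Z, SZ), add(Z, Z)), add(add(SSZ, SZ), Z)))))))))
  →28  S(S(S(S(S(S(mul(add(add(Z, SZ), add(Z, Z)), add(add(SSZ, SZ), Z))))))))
  →29  S(S(S(S(S(S(mul(add(SZ, add(Z, Z)), add(add(SSZ, SZ), Z))))))))
  →30  S(S(S(S(S(S(mul(S(add(Z, add(Z, Z))), add(add(SSZ, SZ), Z))))))))
  →31  S(S(S(S(S(S(add(add(add(SSZ, SZ), Z), mul(add(Z, add(Z, Z)), add(add(SSZ, SZ), Z)))))))))
  →32  S(S(S(S(S(S(add(add(S(add(SZ, SZ)), Z), mul(add(Z, add(Z, Z)), add(add(SSZ, SZ), Z)))))))))
  →33  S(S(S(S(S(S(add(S(add(add(SZ, SZ), Z)), mul(add(Z, add(Z, Z)), add(add(SSZ, SZ), Z)))))))))
  →34  S(S(S(S(S(S(S(add(add(add(SZ, SZ), Z), mul(add(Z, add(Z, Z)), add(add(SSZ, SZ), Z))))))))))
  →35  S(S(S(S(S(S(S(add(add(S(add(Z, SZ)), Z), mul(add(Z, add(Z, Z)), add(add(SSZ, SZ), Z))))))))))
  →36  S(S(S(S(S(S(S(add(S(add(add(Z, SZ), Z)), mul(add(Z, add(Z, Z)), add(add(SSZ, SZ), Z))))))))))
  →37  S(S(S(S(S(S(S(S(add(add(add(Z, SZ), Z), mul(add(Z, add(Z, Z)), add(add(SSZ, SZ), Z)))))))))))
  →38  S(S(S(S(S(S(S(S(add(add(SZ, Z), mul(add(Z, add(Z, Z)), add(add(SSZ, SZ), Z)))))))))))
  →39  S(S(S(S(S(S(S(S(add(S(add(Z, Z)), mul(add(Z, add(Z, Z)), add(add(SSZ, SZ), Z)))))))))))
  →40  S(S(S(S(S(S(S(S(S(add(add(Z, Z), mul(add(Z, add(Z, Z)), add(add(SSZ, SZ), Z))))))))))))
  →41  S(S(S(S(S(S(S(S(S(add(Z, mul(add(Z, add(Z, Z)), add(add(SSZ, SZ), Z))))))))))))
  →42  S(S(S(S(S(S(S(S(S(mul(add(Z, add(Z, Z)), add(add(SSZ, SZ), Z)))))))))))
  →43  S(S(S(S(S(S(S(S(S(mul(add(Z, Z), add(add(SSZ, SZ), Z)))))))))))
  →44  S(S(S(S(S(S(S(S(S(mul(Z, add(add(SSZ, SZ), Z)))))))))))
  →45  S^9(Z)

Term B:
  start: add(add(mul(Z, SZ), add(Z, SSSZ)), mul(add(Z, SSZ), add(SSSZ, Z)))
  →1  add(add(Z, add(Z, SSSZ)), mul(add(Z, SSZ), add(SSSZ, Z)))
  →2  add(add(Z, SSSZ), mul(add(Z, SSZ), add(SSSZ, Z)))
  →3  add(SSSZ, mul(add(Z, SSZ), add(SSSZ, Z)))
  →4  S(add(SSZ, mul(add(Z, SSZ), add(SSSZ, Z))))
  →5  S(S(add(SZ, mul(add(Z, SSZ), add(SSSZ, Z)))))
  →6  S(S(S(add(Z, mul(add(Z, SSZ), add(SSSZ, Z))))))
  →7  S(S(S(mul(add(Z, SSZ), add(SSSZ, Z)))))
  →8  S(S(S(mul(SSZ, add(SSSZ, Z)))))
  →9  S(S(S(add(add(SSSZ, Z), mul(SZ, add(SSSZ, Z))))))
  →10  S(S(S(add(S(add(SSZ, Z)), mul(SZ, add(SSSZ, Z))))))
  →11  S(S(S(S(add(add(SSZ, Z), mul(SZ, add(SSSZ, Z)))))))
  →12  S(S(S(S(add(S(add(SZ, Z)), mul(SZ, add(SSSZ, Z)))))))
  →13  S(S(S(S(S(add(add(SZ, Z), mul(SZ, add(SSSZ, Z))))))))
  →14  S(S(S(S(S(add(S(add(Z, Z)), mul(SZ, add(SSSZ, Z))))))))
  →15  S(S(S(S(S(S(add(add(Z, Z), mul(SZ, add(SSSZ, Z)))))))))
  →16  S(S(S(S(S(S(add(Z, mul(SZ, add(SSSZ, Z)))))))))
  →17  S(S(S(S(S(S(mul(SZ, add(SSSZ, Z))))))))
  →18  S(S(S(S(S(S(add(add(SSSZ, Z), mul(Z, add(SSSZ, Z)))))))))
  →19  S(S(S(S(S(S(add(S(add(SSZ, Z)), mul(Z, add(SSSZ, Z)))))))))
  →20  S(S(S(S(S(S(S(add(add(SSZ, Z), mul(Z, add(SSSZ, Z))))))))))
  →21  S(S(S(S(S(S(S(add(S(add(SZ, Z)), mul(Z, add(SSSZ, Z))))))))))
  →22  S(S(S(S(S(S(S(S(add(add(SZ, Z), mul(Z, add(SSSZ, Z)))))))))))
  →23  S(S(S(S(S(S(S(S(add(S(add(Z, Z)), mul(Z, add(SSSZ, Z)))))))))))
  →24  S(S(S(S(S(S(S(S(S(add(add(Z, Z), mul(Z, add(SSSZ, Z))))))))))))
  →25  S(S(S(S(S(S(S(S(S(add(Z, mul(Z, add(SSSZ, Z))))))))))))
  →26  S(S(S(S(S(S(S(S(S(mul(Z, add(SSSZ, Z)))))))))))
  →27  S^9(Z)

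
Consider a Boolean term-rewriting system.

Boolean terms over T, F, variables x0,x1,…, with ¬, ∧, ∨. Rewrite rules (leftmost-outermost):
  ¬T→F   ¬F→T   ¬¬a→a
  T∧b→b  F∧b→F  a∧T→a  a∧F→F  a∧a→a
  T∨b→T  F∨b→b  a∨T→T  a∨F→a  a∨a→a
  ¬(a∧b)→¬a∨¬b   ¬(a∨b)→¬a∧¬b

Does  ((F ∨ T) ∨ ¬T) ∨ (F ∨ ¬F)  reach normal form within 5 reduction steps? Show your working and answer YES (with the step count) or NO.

Answer: YES — reaches normal form T in 3 ≤ 5 steps

Derivation:
  start: ((F ∨ T) ∨ ¬T) ∨ (F ∨ ¬F)
  →1  (T ∨ ¬T) ∨ (F ∨ ¬F)
  →2  T ∨ (F ∨ ¬F)
  →3  T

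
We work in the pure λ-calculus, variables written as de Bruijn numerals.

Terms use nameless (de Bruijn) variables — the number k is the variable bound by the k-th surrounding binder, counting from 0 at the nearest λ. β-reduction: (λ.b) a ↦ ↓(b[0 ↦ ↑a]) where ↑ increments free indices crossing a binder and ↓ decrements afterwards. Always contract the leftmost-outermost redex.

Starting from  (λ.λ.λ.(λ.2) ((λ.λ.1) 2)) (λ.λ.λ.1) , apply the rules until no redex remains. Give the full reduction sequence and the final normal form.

Answer: normal form = λ.λ.1  (in 2 steps)

Reduction:
  start: (λ.λ.λ.(λ.2) ((λ.λ.1) 2)) (λ.λ.λ.1)
  →1  λ.λ.(λ.2) ((λ.λ.1) (λ.λ.λ.1))
  →2  λ.λ.1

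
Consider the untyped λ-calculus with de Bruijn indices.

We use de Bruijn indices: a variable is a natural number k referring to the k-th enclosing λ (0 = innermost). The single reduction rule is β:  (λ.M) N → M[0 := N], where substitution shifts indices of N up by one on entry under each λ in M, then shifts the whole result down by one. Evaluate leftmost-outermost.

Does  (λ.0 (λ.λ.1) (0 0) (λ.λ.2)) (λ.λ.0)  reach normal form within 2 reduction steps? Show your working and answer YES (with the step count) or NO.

Answer: NO — after 2 steps the term is (λ.0) ((λ.λ.0) (λ.λ.0)) (λ.λ.λ.λ.0), not yet normal

Working:
  start: (λ.0 (λ.λ.1) (0 0) (λ.λ.2)) (λ.λ.0)
  →1  (λ.λ.0) (λ.λ.1) ((λ.λ.0) (λ.λ.0)) (λ.λ.λ.λ.0)
  →2  (λ.0) ((λ.λ.0) (λ.λ.0)) (λ.λ.λ.λ.0)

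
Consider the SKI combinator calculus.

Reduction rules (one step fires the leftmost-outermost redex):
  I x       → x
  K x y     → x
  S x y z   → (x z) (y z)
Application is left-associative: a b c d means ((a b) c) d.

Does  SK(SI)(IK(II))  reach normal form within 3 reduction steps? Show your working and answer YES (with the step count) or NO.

  start: SK(SI)(IK(II))
  →1  K(IK(II))(SI(IK(II)))
  →2  IK(II)
  →3  K(II)

Answer: NO — after 3 steps the term is K(II), not yet normal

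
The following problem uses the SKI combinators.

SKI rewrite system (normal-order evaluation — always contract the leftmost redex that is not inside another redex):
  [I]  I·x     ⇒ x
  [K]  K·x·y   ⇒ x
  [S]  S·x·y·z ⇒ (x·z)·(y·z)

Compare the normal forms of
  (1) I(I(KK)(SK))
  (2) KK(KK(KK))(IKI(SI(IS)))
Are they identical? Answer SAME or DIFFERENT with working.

Term A:
  start: I(I(KK)(SK))
  [1] I(KK)(SK)
  [2] KK(SK)
  [3] K

Term B:
  start: KK(KK(KK))(IKI(SI(IS)))
  [1] K(IKI(SI(IS)))
  [2] K(KI(SI(IS)))
  [3] KI

Answer: DIFFERENT — A ⇓ K, B ⇓ KI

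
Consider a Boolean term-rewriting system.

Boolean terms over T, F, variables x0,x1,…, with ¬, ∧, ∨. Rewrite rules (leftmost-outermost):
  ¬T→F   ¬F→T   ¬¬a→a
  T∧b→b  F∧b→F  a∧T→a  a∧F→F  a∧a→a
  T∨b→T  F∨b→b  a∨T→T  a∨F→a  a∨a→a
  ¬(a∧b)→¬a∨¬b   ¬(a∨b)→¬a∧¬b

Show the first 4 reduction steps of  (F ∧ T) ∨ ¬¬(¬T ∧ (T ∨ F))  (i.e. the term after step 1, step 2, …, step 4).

  start: (F ∧ T) ∨ ¬¬(¬T ∧ (T ∨ F))
  →1  F ∨ ¬¬(¬T ∧ (T ∨ F))
  →2  ¬¬(¬T ∧ (T ∨ F))
  →3  ¬T ∧ (T ∨ F)
  →4  F ∧ (T ∨ F)

Answer: after 4 steps: F ∧ (T ∨ F)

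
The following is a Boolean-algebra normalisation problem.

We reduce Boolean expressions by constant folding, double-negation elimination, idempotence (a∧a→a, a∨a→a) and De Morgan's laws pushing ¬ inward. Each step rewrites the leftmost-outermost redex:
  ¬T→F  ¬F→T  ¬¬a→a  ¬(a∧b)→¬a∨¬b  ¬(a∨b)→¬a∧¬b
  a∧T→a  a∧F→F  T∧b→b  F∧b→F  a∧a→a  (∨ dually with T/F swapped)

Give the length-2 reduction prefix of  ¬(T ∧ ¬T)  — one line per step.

Answer: after 2 steps: F ∨ ¬¬T

Reduction:
  start: ¬(T ∧ ¬T)
  →1  ¬T ∨ ¬¬T
  →2  F ∨ ¬¬T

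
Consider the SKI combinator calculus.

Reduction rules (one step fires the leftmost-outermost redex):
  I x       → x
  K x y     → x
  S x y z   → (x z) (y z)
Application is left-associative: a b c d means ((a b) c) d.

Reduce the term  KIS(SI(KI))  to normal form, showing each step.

  start: KIS(SI(KI))
  step 1: I(SI(KI))
  step 2: SI(KI)

Answer: normal form = SI(KI)  (in 2 steps)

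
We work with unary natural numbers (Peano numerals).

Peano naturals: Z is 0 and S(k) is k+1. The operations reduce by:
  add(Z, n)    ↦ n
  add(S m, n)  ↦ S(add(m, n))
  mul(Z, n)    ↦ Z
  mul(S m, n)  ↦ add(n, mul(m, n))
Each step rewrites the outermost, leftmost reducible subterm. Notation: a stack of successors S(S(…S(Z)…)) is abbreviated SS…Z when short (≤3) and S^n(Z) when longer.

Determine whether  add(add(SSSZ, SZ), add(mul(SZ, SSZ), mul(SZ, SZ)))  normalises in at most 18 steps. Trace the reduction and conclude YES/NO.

  start: add(add(SSSZ, SZ), add(mul(SZ, SSZ), mul(SZ, SZ)))
  step 1: add(S(add(SSZ, SZ)), add(mul(SZ, SSZ), mul(SZ, SZ)))
  step 2: S(add(add(SSZ, SZ), add(mul(SZ, SSZ), mul(SZ, SZ))))
  step 3: S(add(S(add(SZ, SZ)), add(mul(SZ, SSZ), mul(SZ, SZ))))
  step 4: S(S(add(add(SZ, SZ), add(mul(SZ, SSZ), mul(SZ, SZ)))))
  step 5: S(S(add(S(add(Z, SZ)), add(mul(SZ, SSZ), mul(SZ, SZ)))))
  step 6: S(S(S(add(add(Z, SZ), add(mul(SZ, SSZ), mul(SZ, SZ))))))
  step 7: S(S(S(add(SZ, add(mul(SZ, SSZ), mul(SZ, SZ))))))
  step 8: S(S(S(S(add(Z, add(mul(SZ, SSZ), mul(SZ, SZ)))))))
  step 9: S(S(S(S(add(mul(SZ, SSZ), mul(SZ, SZ))))))
  step 10: S(S(S(S(add(add(SSZ, mul(Z, SSZ)), mul(SZ, SZ))))))
  step 11: S(S(S(S(add(S(add(SZ, mul(Z, SSZ))), mul(SZ, SZ))))))
  step 12: S(S(S(S(S(add(add(SZ, mul(Z, SSZ)), mul(SZ, SZ)))))))
  step 13: S(S(S(S(S(add(S(add(Z, mul(Z, SSZ))), mul(SZ, SZ)))))))
  step 14: S(S(S(S(S(S(add(add(Z, mul(Z, SSZ)), mul(SZ, SZ))))))))
  step 15: S(S(S(S(S(S(add(mul(Z, SSZ), mul(SZ, SZ))))))))
  step 16: S(S(S(S(S(S(add(Z, mul(SZ, SZ))))))))
  step 17: S(S(S(S(S(S(mul(SZ, SZ)))))))
  step 18: S(S(S(S(S(S(add(SZ, mul(Z, SZ))))))))

Answer: NO — after 18 steps the term is S(S(S(S(S(S(add(SZ, mul(Z, SZ)))))))), not yet normal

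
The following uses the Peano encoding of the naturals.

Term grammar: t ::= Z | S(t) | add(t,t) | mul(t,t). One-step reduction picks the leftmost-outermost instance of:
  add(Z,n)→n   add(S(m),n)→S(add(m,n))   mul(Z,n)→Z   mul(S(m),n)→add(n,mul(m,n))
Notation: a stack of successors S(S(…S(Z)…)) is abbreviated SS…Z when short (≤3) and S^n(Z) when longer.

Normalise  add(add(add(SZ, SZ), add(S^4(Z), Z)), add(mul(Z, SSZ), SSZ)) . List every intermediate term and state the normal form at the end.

  start: add(add(add(SZ, SZ), add(S^4(Z), Z)), add(mul(Z, SSZ), SSZ))
  step 1: add(add(S(add(Z, SZ)), add(S^4(Z), Z)), add(mul(Z, SSZ), SSZ))
  step 2: add(S(add(add(Z, SZ), add(S^4(Z), Z))), add(mul(Z, SSZ), SSZ))
  step 3: S(add(add(add(Z, SZ), add(S^4(Z), Z)), add(mul(Z, SSZ), SSZ)))
  step 4: S(add(add(SZ, add(S^4(Z), Z)), add(mul(Z, SSZ), SSZ)))
  step 5: S(add(S(add(Z, add(S^4(Z), Z))), add(mul(Z, SSZ), SSZ)))
  step 6: S(S(add(add(Z, add(S^4(Z), Z)), add(mul(Z, SSZ), SSZ))))
  step 7: S(S(add(add(S^4(Z), Z), add(mul(Z, SSZ), SSZ))))
  step 8: S(S(add(S(add(SSSZ, Z)), add(mul(Z, SSZ), SSZ))))
  step 9: S(S(S(add(add(SSSZ, Z), add(mul(Z, SSZ), SSZ)))))
  step 10: S(S(S(add(S(add(SSZ, Z)), add(mul(Z, SSZ), SSZ)))))
  step 11: S(S(S(S(add(add(SSZ, Z), add(mul(Z, SSZ), SSZ))))))
  step 12: S(S(S(S(add(S(add(SZ, Z)), add(mul(Z, SSZ), SSZ))))))
  step 13: S(S(S(S(S(add(add(SZ, Z), add(mul(Z, SSZ), SSZ)))))))
  step 14: S(S(S(S(S(add(S(add(Z, Z)), add(mul(Z, SSZ), SSZ)))))))
  step 15: S(S(S(S(S(S(add(add(Z, Z), add(mul(Z, SSZ), SSZ))))))))
  step 16: S(S(S(S(S(S(add(Z, add(mul(Z, SSZ), SSZ))))))))
  step 17: S(S(S(S(S(S(add(mul(Z, SSZ), SSZ)))))))
  step 18: S(S(S(S(S(S(add(Z, SSZ)))))))
  step 19: S^8(Z)

Answer: normal form = S^8(Z)  (in 19 steps)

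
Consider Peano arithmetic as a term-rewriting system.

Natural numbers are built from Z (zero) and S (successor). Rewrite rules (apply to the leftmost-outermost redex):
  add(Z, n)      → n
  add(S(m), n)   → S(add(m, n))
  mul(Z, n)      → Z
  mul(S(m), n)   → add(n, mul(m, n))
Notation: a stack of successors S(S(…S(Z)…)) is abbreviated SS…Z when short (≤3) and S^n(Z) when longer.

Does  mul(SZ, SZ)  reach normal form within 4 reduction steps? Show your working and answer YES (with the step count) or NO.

  start: mul(SZ, SZ)
  step 1: add(SZ, mul(Z, SZ))
  step 2: S(add(Z, mul(Z, SZ)))
  step 3: S(mul(Z, SZ))
  step 4: SZ

Answer: YES — reaches normal form SZ in 4 ≤ 4 steps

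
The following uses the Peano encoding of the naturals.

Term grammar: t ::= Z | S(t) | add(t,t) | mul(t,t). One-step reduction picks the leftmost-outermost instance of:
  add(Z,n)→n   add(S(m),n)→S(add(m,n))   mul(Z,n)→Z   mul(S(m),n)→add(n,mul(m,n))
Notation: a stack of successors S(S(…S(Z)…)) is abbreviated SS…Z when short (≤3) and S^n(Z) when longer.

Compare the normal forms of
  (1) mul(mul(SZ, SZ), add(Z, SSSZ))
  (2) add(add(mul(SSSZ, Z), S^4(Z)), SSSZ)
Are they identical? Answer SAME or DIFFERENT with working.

Term A:
  start: mul(mul(SZ, SZ), add(Z, SSSZ))
  step 1: mul(add(SZ, mul(Z, SZ)), add(Z, SSSZ))
  step 2: mul(S(add(Z, mul(Z, SZ))), add(Z, SSSZ))
  step 3: add(add(Z, SSSZ), mul(add(Z, mul(Z, SZ)), add(Z, SSSZ)))
  step 4: add(SSSZ, mul(add(Z, mul(Z, SZ)), add(Z, SSSZ)))
  step 5: S(add(SSZ, mul(add(Z, mul(Z, SZ)), add(Z, SSSZ))))
  step 6: S(S(add(SZ, mul(add(Z, mul(Z, SZ)), add(Z, SSSZ)))))
  step 7: S(S(S(add(Z, mul(add(Z, mul(Z, SZ)), add(Z, SSSZ))))))
  step 8: S(S(S(mul(add(Z, mul(Z, SZ)), add(Z, SSSZ)))))
  step 9: S(S(S(mul(mul(Z, SZ), add(Z, SSSZ)))))
  step 10: S(S(S(mul(Z, add(Z, SSSZ)))))
  step 11: SSSZ

Term B:
  start: add(add(mul(SSSZ, Z), S^4(Z)), SSSZ)
  step 1: add(add(add(Z, mul(SSZ, Z)), S^4(Z)), SSSZ)
  step 2: add(add(mul(SSZ, Z), S^4(Z)), SSSZ)
  step 3: add(add(add(Z, mul(SZ, Z)), S^4(Z)), SSSZ)
  step 4: add(add(mul(SZ, Z), S^4(Z)), SSSZ)
  step 5: add(add(add(Z, mul(Z, Z)), S^4(Z)), SSSZ)
  step 6: add(add(mul(Z, Z), S^4(Z)), SSSZ)
  step 7: add(add(Z, S^4(Z)), SSSZ)
  step 8: add(S^4(Z), SSSZ)
  step 9: S(add(SSSZ, SSSZ))
  step 10: S(S(add(SSZ, SSSZ)))
  step 11: S(S(S(add(SZ, SSSZ))))
  step 12: S(S(S(S(add(Z, SSSZ)))))
  step 13: S^7(Z)

Answer: DIFFERENT — A ⇓ SSSZ, B ⇓ S^7(Z)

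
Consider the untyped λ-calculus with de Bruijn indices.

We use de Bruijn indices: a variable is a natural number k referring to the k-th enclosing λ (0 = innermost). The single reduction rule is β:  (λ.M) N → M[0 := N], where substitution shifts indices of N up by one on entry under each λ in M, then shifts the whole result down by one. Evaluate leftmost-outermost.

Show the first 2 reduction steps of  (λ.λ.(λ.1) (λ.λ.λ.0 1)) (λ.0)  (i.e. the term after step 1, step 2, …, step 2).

Answer: after 2 steps: λ.0

Reduction:
  start: (λ.λ.(λ.1) (λ.λ.λ.0 1)) (λ.0)
  [1] λ.(λ.1) (λ.λ.λ.0 1)
  [2] λ.0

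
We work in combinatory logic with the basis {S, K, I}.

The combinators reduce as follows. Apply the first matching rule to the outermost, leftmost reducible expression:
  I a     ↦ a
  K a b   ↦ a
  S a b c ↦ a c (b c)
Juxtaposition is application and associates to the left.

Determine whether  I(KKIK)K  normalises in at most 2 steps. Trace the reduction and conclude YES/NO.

  start: I(KKIK)K
  [1] KKIKK
  [2] KKK

Answer: NO — after 2 steps the term is KKK, not yet normal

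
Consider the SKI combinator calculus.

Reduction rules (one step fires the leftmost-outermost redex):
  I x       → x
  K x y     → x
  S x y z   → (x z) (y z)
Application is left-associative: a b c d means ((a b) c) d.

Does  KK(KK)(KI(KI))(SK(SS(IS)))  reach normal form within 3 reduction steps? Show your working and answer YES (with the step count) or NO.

Answer: YES — reaches normal form I in 3 ≤ 3 steps

Derivation:
  start: KK(KK)(KI(KI))(SK(SS(IS)))
  step 1: K(KI(KI))(SK(SS(IS)))
  step 2: KI(KI)
  step 3: I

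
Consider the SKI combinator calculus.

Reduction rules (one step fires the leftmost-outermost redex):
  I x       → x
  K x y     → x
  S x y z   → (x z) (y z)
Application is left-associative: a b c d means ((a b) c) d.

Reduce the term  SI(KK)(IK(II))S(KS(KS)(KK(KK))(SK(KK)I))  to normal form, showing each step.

Answer: normal form = S(SKI)  (in 10 steps)

Reduction:
  start: SI(KK)(IK(II))S(KS(KS)(KK(KK))(SK(KK)I))
  step 1: I(IK(II))(KK(IK(II)))S(KS(KS)(KK(KK))(SK(KK)I))
  step 2: IK(II)(KK(IK(II)))S(KS(KS)(KK(KK))(SK(KK)I))
  step 3: K(II)(KK(IK(II)))S(KS(KS)(KK(KK))(SK(KK)I))
  step 4: IIS(KS(KS)(KK(KK))(SK(KK)I))
  step 5: IS(KS(KS)(KK(KK))(SK(KK)I))
  step 6: S(KS(KS)(KK(KK))(SK(KK)I))
  step 7: S(S(KK(KK))(SK(KK)I))
  step 8: S(SK(SK(KK)I))
  step 9: S(SK(KI(KKI)))
  step 10: S(SKI)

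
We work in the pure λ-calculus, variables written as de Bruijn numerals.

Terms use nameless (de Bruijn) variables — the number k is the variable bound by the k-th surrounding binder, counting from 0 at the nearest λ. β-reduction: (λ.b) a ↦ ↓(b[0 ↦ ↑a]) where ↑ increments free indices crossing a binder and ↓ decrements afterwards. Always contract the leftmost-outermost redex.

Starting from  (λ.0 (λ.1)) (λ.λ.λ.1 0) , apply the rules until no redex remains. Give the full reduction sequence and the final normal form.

  start: (λ.0 (λ.1)) (λ.λ.λ.1 0)
  →1  (λ.λ.λ.1 0) (λ.λ.λ.λ.1 0)
  →2  λ.λ.1 0

Answer: normal form = λ.λ.1 0  (in 2 steps)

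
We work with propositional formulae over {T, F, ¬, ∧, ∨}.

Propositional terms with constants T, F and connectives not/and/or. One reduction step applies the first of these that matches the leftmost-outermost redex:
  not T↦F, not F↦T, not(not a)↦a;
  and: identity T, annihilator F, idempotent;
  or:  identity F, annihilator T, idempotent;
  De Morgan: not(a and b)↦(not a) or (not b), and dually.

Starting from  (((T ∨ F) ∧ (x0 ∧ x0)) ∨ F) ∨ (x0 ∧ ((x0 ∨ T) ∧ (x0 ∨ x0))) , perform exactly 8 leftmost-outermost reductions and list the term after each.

  start: (((T ∨ F) ∧ (x0 ∧ x0)) ∨ F) ∨ (x0 ∧ ((x0 ∨ T) ∧ (x0 ∨ x0)))
  step 1: ((T ∨ F) ∧ (x0 ∧ x0)) ∨ (x0 ∧ ((x0 ∨ T) ∧ (x0 ∨ x0)))
  step 2: (T ∧ (x0 ∧ x0)) ∨ (x0 ∧ ((x0 ∨ T) ∧ (x0 ∨ x0)))
  step 3: (x0 ∧ x0) ∨ (x0 ∧ ((x0 ∨ T) ∧ (x0 ∨ x0)))
  step 4: x0 ∨ (x0 ∧ ((x0 ∨ T) ∧ (x0 ∨ x0)))
  step 5: x0 ∨ (x0 ∧ (T ∧ (x0 ∨ x0)))
  step 6: x0 ∨ (x0 ∧ (x0 ∨ x0))
  step 7: x0 ∨ (x0 ∧ x0)
  step 8: x0 ∨ x0

Answer: after 8 steps: x0 ∨ x0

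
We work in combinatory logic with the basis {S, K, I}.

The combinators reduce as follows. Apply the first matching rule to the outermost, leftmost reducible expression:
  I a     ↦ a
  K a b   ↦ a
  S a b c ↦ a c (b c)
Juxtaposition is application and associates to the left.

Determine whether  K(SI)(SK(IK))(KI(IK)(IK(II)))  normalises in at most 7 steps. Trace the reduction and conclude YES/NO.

Answer: YES — reaches normal form SI(KI) in 5 ≤ 7 steps

Reduction:
  start: K(SI)(SK(IK))(KI(IK)(IK(II)))
  [1] SI(KI(IK)(IK(II)))
  [2] SI(I(IK(II)))
  [3] SI(IK(II))
  [4] SI(K(II))
  [5] SI(KI)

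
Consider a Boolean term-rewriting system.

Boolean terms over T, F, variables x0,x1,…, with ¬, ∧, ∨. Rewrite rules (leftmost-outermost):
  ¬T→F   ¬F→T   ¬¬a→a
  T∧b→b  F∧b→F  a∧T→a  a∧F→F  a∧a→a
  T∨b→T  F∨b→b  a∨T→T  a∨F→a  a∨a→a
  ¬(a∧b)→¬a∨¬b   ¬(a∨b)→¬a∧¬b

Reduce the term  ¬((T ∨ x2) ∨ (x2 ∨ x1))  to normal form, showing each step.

Answer: normal form = F  (in 5 steps)

Reduction:
  start: ¬((T ∨ x2) ∨ (x2 ∨ x1))
  [1] ¬(T ∨ x2) ∧ ¬(x2 ∨ x1)
  [2] (¬T ∧ ¬x2) ∧ ¬(x2 ∨ x1)
  [3] (F ∧ ¬x2) ∧ ¬(x2 ∨ x1)
  [4] F ∧ ¬(x2 ∨ x1)
  [5] F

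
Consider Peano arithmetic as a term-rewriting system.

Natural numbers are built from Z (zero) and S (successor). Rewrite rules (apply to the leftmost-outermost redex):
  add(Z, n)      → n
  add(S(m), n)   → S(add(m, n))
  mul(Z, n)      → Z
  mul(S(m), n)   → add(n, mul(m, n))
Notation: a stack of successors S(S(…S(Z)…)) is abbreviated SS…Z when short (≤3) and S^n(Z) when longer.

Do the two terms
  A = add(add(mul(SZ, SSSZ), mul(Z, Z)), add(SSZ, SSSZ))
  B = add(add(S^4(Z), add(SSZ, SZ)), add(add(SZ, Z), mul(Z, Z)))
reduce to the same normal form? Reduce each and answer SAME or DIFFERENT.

Term A:
  start: add(add(mul(SZ, SSSZ), mul(Z, Z)), add(SSZ, SSSZ))
  [1] add(add(add(SSSZ, mul(Z, SSSZ)), mul(Z, Z)), add(SSZ, SSSZ))
  [2] add(add(S(add(SSZ, mul(Z, SSSZ))), mul(Z, Z)), add(SSZ, SSSZ))
  [3] add(S(add(add(SSZ, mul(Z, SSSZ)), mul(Z, Z))), add(SSZ, SSSZ))
  [4] S(add(add(add(SSZ, mul(Z, SSSZ)), mul(Z, Z)), add(SSZ, SSSZ)))
  [5] S(add(add(S(add(SZ, mul(Z, SSSZ))), mul(Z, Z)), add(SSZ, SSSZ)))
  [6] S(add(S(add(add(SZ, mul(Z, SSSZ)), mul(Z, Z))), add(SSZ, SSSZ)))
  [7] S(S(add(add(add(SZ, mul(Z, SSSZ)), mul(Z, Z)), add(SSZ, SSSZ))))
  [8] S(S(add(add(S(add(Z, mul(Z, SSSZ))), mul(Z, Z)), add(SSZ, SSSZ))))
  [9] S(S(add(S(add(add(Z, mul(Z, SSSZ)), mul(Z, Z))), add(SSZ, SSSZ))))
  [10] S(S(S(add(add(add(Z, mul(Z, SSSZ)), mul(Z, Z)), add(SSZ, SSSZ)))))
  [11] S(S(S(add(add(mul(Z, SSSZ), mul(Z, Z)), add(SSZ, SSSZ)))))
  [12] S(S(S(add(add(Z, mul(Z, Z)), add(SSZ, SSSZ)))))
  [13] S(S(S(add(mul(Z, Z), add(SSZ, SSSZ)))))
  [14] S(S(S(add(Z, add(SSZ, SSSZ)))))
  [15] S(S(S(add(SSZ, SSSZ))))
  [16] S(S(S(S(add(SZ, SSSZ)))))
  [17] S(S(S(S(S(add(Z, SSSZ))))))
  [18] S^8(Z)

Term B:
  start: add(add(S^4(Z), add(SSZ, SZ)), add(add(SZ, Z), mul(Z, Z)))
  [1] add(S(add(SSSZ, add(SSZ, SZ))), add(add(SZ, Z), mul(Z, Z)))
  [2] S(add(add(SSSZ, add(SSZ, SZ)), add(add(SZ, Z), mul(Z, Z))))
  [3] S(add(S(add(SSZ, add(SSZ, SZ))), add(add(SZ, Z), mul(Z, Z))))
  [4] S(S(add(add(SSZ, add(SSZ, SZ)), add(add(SZ, Z), mul(Z, Z)))))
  [5] S(S(add(S(add(SZ, add(SSZ, SZ))), add(add(SZ, Z), mul(Z, Z)))))
  [6] S(S(S(add(add(SZ, add(SSZ, SZ)), add(add(SZ, Z), mul(Z, Z))))))
  [7] S(S(S(add(S(add(Z, add(SSZ, SZ))), add(add(SZ, Z), mul(Z, Z))))))
  [8] S(S(S(S(add(add(Z, add(SSZ, SZ)), add(add(SZ, Z), mul(Z, Z)))))))
  [9] S(S(S(S(add(add(SSZ, SZ), add(add(SZ, Z), mul(Z, Z)))))))
  [10] S(S(S(S(add(S(add(SZ, SZ)), add(add(SZ, Z), mul(Z, Z)))))))
  [11] S(S(S(S(S(add(add(SZ, SZ), add(add(SZ, Z), mul(Z, Z))))))))
  [12] S(S(S(S(S(add(S(add(Z, SZ)), add(add(SZ, Z), mul(Z, Z))))))))
  [13] S(S(S(S(S(S(add(add(Z, SZ), add(add(SZ, Z), mul(Z, Z)))))))))
  [14] S(S(S(S(S(S(add(SZ, add(add(SZ, Z), mul(Z, Z)))))))))
  [15] S(S(S(S(S(S(S(add(Z, add(add(SZ, Z), mul(Z, Z))))))))))
  [16] S(S(S(S(S(S(S(add(add(SZ, Z), mul(Z, Z)))))))))
  [17] S(S(S(S(S(S(S(add(S(add(Z, Z)), mul(Z, Z)))))))))
  [18] S(S(S(S(S(S(S(S(add(add(Z, Z), mul(Z, Z))))))))))
  [19] S(S(S(S(S(S(S(S(add(Z, mul(Z, Z))))))))))
  [20] S(S(S(S(S(S(S(S(mul(Z, Z)))))))))
  [21] S^8(Z)

Answer: SAME — A ⇓ S^8(Z), B ⇓ S^8(Z)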